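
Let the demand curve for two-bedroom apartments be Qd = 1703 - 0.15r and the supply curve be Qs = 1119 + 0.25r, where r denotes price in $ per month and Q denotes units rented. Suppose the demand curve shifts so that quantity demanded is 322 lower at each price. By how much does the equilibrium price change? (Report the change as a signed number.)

The market clears where 1703 - 0.15r = 1119 + 0.25r. Rearranging, 0.4r = 584, hence r* = 1460.
Substitute back: Q* = 1703 - 0.15(1460) = 1484.
After the shift, demand is Qd = 1381 - 0.15r.
Re-solving, 0.4r = 262 gives r = 655 and Q = 1282.75.
Δr = 655 - 1460 = -805.

Δr = -805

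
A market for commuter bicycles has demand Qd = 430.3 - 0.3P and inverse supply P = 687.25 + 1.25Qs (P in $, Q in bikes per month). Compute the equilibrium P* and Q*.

P* = 891, Q* = 163

Solving each curve for Q: Qs = -549.8 + 0.8P.
The market clears where 430.3 - 0.3P = -549.8 + 0.8P. Rearranging, 1.1P = 980.1, hence P* = 891.
From the demand curve, Q* = 430.3 - 0.3(891) = 163.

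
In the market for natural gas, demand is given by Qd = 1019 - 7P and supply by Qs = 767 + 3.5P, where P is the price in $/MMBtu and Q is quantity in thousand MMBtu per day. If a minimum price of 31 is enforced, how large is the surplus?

Surplus = 73.5

Evaluating both curves at the floor price 31 gives Qd = 802, Qs = 875.5.
Surplus = Qs - Qd = 875.5 - 802 = 73.5.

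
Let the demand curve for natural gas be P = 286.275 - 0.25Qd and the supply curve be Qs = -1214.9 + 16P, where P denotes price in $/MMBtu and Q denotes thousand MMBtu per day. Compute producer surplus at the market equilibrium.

Rewriting in direct form: Qd = 1145.1 - 4P.
At equilibrium Qd = Qs, so 1145.1 - 4P = -1214.9 + 16P; collecting terms, 2360 = 20P and P* = 118.
From the demand curve, Q* = 1145.1 - 4(118) = 673.1.
Supply choke price (Qs = 0): P = 75.93125. Producer surplus = ½ × (118 - 75.93125) × 673.1 = 14158.2378125.

Producer surplus = 14158.2378125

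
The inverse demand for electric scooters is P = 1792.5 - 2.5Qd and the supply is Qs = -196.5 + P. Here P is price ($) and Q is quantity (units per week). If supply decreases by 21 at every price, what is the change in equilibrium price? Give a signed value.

Inverting to quantity form: Qd = 717 - 0.4P.
At equilibrium Qd = Qs, so 717 - 0.4P = -196.5 + P; collecting terms, 913.5 = 1.4P and P* = 652.5.
Substitute back: Q* = 717 - 0.4(652.5) = 456.
After the shift, supply is Qs = -217.5 + P.
New equilibrium: 934.5 = 1.4P, so P = 667.5 and Q = 450.
ΔP = 667.5 - 652.5 = 15.

ΔP = 15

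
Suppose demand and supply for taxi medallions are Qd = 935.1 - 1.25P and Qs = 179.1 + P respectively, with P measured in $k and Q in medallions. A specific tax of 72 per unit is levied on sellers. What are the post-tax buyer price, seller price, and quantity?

Sellers keep P_s = P_b - 72 per unit, so supply in terms of the buyer price is Qs = 107.1 + P_b.
Equate demand and the shifted supply: 935.1 - 1.25P_b = 107.1 + P_b, giving 2.25P_b = 828, so P_b = 368.
Then P_s = 368 - 72 = 296 and Q = 935.1 - 1.25(368) = 475.1.

P_b = 368, P_s = 296, Q = 475.1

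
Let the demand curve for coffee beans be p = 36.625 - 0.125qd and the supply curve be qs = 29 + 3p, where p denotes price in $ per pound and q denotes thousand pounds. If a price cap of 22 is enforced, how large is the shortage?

Shortage = 22

Solving each curve for q: qd = 293 - 8p.
With p fixed at 22, quantity demanded is 117 and quantity supplied is 95.
Shortage = qd - qs = 117 - 95 = 22.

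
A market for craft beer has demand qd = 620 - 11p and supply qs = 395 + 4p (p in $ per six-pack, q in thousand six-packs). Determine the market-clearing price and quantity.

Set qd = qs: 620 - 11p = 395 + 4p, so 225 = 15p and p* = 15.
From the demand curve, q* = 620 - 11(15) = 455.

p* = 15, q* = 455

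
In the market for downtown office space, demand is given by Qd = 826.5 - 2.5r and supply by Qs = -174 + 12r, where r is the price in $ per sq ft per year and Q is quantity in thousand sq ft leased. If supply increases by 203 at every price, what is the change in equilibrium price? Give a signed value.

Set Qd = Qs: 826.5 - 2.5r = -174 + 12r, so 1000.5 = 14.5r and r* = 69.
Substitute back: Q* = 826.5 - 2.5(69) = 654.
After the shift, supply is Qs = 29 + 12r.
The new intersection has 797.5 = 14.5r, i.e. r = 55, Q = 689.
Δr = 55 - 69 = -14.

Δr = -14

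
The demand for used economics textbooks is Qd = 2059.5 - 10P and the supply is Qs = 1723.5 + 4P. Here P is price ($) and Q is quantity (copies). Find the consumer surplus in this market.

Set Qd = Qs: 2059.5 - 10P = 1723.5 + 4P, so 336 = 14P and P* = 24.
Plugging P* into demand: Q* = 2059.5 - 10(24) = 1819.5.
Demand choke price (Qd = 0): P = 2059.5/10 = 205.95. Consumer surplus = ½ × (205.95 - 24) × 1819.5 = 165529.0125.

Consumer surplus = 165529.0125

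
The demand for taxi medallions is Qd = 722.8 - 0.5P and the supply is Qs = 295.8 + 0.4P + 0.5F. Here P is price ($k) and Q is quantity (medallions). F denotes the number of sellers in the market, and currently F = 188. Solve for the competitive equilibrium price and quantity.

P* = 370, Q* = 537.8

With F = 188, supply is Qs = 389.8 + 0.4P.
At equilibrium Qd = Qs, so 722.8 - 0.5P = 389.8 + 0.4P; collecting terms, 333 = 0.9P and P* = 370.
Substitute back: Q* = 722.8 - 0.5(370) = 537.8.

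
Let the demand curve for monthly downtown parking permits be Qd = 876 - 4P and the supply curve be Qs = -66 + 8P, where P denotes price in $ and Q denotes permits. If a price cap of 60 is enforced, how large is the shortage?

Shortage = 222

With P fixed at 60, quantity demanded is 636 and quantity supplied is 414.
Shortage = Qd - Qs = 636 - 414 = 222.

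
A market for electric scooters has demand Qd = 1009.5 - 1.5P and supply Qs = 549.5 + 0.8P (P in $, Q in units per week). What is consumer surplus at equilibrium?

Consumer surplus = 167796.75

Set Qd = Qs: 1009.5 - 1.5P = 549.5 + 0.8P, so 460 = 2.3P and P* = 200.
From the demand curve, Q* = 1009.5 - 1.5(200) = 709.5.
Demand choke price (Qd = 0): P = 1009.5/1.5 = 673. Consumer surplus = ½ × (673 - 200) × 709.5 = 167796.75.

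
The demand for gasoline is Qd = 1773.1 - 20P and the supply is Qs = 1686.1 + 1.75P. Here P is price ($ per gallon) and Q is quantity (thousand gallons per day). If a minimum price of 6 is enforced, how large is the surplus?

Evaluating both curves at the floor price 6 gives Qd = 1653.1, Qs = 1696.6.
Surplus = Qs - Qd = 1696.6 - 1653.1 = 43.5.

Surplus = 43.5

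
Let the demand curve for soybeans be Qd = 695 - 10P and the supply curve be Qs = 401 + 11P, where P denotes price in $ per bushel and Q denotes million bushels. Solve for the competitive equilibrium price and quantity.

P* = 14, Q* = 555

The market clears where 695 - 10P = 401 + 11P. Rearranging, 21P = 294, hence P* = 14.
Then Q* = 695 - 10(14) = 555.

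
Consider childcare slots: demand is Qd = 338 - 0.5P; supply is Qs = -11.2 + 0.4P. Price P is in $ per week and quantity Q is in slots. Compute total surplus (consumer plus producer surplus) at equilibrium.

Total surplus = 46656

At equilibrium Qd = Qs, so 338 - 0.5P = -11.2 + 0.4P; collecting terms, 349.2 = 0.9P and P* = 388.
Substitute back: Q* = 338 - 0.5(388) = 144.
Demand choke price = 676; supply choke price = 28. CS = ½(676 - 388)(144) = 20736; PS = ½(388 - 28)(144) = 25920. Total surplus = 46656.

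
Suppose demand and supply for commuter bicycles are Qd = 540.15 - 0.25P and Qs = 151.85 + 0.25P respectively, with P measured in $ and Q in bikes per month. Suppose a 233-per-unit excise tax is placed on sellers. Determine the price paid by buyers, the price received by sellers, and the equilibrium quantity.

P_b = 893.1, P_s = 660.1, Q = 316.875

Sellers keep P_s = P_b - 233 per unit, so supply in terms of the buyer price is Qs = 93.6 + 0.25P_b.
Market clearing requires 540.15 - 0.25P_b = 93.6 + 0.25P_b; hence 446.55 = 0.5P_b and P_b = 893.1.
Then P_s = 893.1 - 233 = 660.1 and Q = 540.15 - 0.25(893.1) = 316.875.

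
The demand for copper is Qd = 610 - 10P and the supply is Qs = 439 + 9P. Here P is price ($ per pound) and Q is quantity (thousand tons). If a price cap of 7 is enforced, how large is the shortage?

Evaluating both curves at the ceiling price 7 gives Qd = 540, Qs = 502.
Shortage = Qd - Qs = 540 - 502 = 38.

Shortage = 38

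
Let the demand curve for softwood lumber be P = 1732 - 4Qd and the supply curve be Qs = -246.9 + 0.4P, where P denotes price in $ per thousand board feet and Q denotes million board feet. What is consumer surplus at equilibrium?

Consumer surplus = 58824.5

Solving each curve for Q: Qd = 433 - 0.25P.
At equilibrium Qd = Qs, so 433 - 0.25P = -246.9 + 0.4P; collecting terms, 679.9 = 0.65P and P* = 1046.
Substitute back: Q* = 433 - 0.25(1046) = 171.5.
Demand choke price (Qd = 0): P = 433/0.25 = 1732. Consumer surplus = ½ × (1732 - 1046) × 171.5 = 58824.5.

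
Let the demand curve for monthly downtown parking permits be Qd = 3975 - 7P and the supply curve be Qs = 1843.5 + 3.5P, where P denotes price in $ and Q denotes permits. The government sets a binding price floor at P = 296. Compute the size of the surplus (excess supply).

Evaluating both curves at the floor price 296 gives Qd = 1903, Qs = 2879.5.
Surplus = Qs - Qd = 2879.5 - 1903 = 976.5.

Surplus = 976.5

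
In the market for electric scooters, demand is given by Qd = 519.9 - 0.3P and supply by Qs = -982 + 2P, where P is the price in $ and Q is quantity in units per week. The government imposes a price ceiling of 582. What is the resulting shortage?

Shortage = 163.3

At P = 582: Qd = 345.3 and Qs = 182.
Shortage = Qd - Qs = 345.3 - 182 = 163.3.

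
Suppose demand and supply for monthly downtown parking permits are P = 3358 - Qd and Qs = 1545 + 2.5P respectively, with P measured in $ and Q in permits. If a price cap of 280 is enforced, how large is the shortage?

Rewriting in direct form: Qd = 3358 - P.
Evaluating both curves at the ceiling price 280 gives Qd = 3078, Qs = 2245.
Shortage = Qd - Qs = 3078 - 2245 = 833.

Shortage = 833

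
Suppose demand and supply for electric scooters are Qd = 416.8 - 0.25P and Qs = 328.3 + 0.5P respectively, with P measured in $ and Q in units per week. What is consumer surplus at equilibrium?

Set Qd = Qs: 416.8 - 0.25P = 328.3 + 0.5P, so 88.5 = 0.75P and P* = 118.
From the demand curve, Q* = 416.8 - 0.25(118) = 387.3.
Demand choke price (Qd = 0): P = 416.8/0.25 = 1667.2. Consumer surplus = ½ × (1667.2 - 118) × 387.3 = 300002.58.

Consumer surplus = 300002.58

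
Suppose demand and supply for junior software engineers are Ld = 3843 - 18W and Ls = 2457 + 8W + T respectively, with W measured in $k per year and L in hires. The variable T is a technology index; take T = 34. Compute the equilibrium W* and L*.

W* = 52, L* = 2907

With T = 34, supply is Ls = 2491 + 8W.
Equating demand and supply, 3843 - 18W = 2491 + 8W gives 26W = 1352, so W* = 52.
Substitute back: L* = 3843 - 18(52) = 2907.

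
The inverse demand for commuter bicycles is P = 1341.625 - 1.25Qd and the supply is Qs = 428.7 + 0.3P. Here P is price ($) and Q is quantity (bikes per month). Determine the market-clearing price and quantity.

P* = 586, Q* = 604.5

Inverting to quantity form: Qd = 1073.3 - 0.8P.
At equilibrium Qd = Qs, so 1073.3 - 0.8P = 428.7 + 0.3P; collecting terms, 644.6 = 1.1P and P* = 586.
Plugging P* into demand: Q* = 1073.3 - 0.8(586) = 604.5.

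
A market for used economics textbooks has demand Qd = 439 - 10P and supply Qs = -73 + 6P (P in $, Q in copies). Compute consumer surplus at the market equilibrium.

Consumer surplus = 708.05

Equating demand and supply, 439 - 10P = -73 + 6P gives 16P = 512, so P* = 32.
From the demand curve, Q* = 439 - 10(32) = 119.
Demand choke price (Qd = 0): P = 439/10 = 43.9. Consumer surplus = ½ × (43.9 - 32) × 119 = 708.05.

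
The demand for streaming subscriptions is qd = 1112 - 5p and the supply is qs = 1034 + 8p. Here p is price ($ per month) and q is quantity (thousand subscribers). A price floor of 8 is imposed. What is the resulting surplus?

Surplus = 26

At p = 8: qd = 1072 and qs = 1098.
Surplus = qs - qd = 1098 - 1072 = 26.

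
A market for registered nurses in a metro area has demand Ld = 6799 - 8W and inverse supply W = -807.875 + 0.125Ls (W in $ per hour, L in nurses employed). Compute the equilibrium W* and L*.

In direct form, Ls = 6463 + 8W.
Equating demand and supply, 6799 - 8W = 6463 + 8W gives 16W = 336, so W* = 21.
From the demand curve, L* = 6799 - 8(21) = 6631.

W* = 21, L* = 6631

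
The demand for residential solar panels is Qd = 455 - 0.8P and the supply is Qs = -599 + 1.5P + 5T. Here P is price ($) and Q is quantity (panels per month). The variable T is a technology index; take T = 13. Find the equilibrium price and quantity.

P* = 430, Q* = 111

With T = 13, supply is Qs = -534 + 1.5P.
At equilibrium Qd = Qs, so 455 - 0.8P = -534 + 1.5P; collecting terms, 989 = 2.3P and P* = 430.
From the demand curve, Q* = 455 - 0.8(430) = 111.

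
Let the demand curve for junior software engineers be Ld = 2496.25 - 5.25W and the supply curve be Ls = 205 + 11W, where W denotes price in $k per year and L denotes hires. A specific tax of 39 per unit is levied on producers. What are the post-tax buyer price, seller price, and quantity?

With a tax of 39 on producers, they supply based on the net price W_s = W_b - 39, so Ls = -224 + 11W_b.
Equate demand and the shifted supply: 2496.25 - 5.25W_b = -224 + 11W_b, giving 16.25W_b = 2720.25, so W_b = 167.4.
So W_s = 128.4 and the quantity traded is L = 2496.25 - 5.25(167.4) = 1617.4.

W_b = 167.4, W_s = 128.4, L = 1617.4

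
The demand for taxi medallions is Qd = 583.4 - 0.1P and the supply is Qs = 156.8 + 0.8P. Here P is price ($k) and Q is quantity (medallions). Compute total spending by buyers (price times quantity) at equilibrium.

Total spending by buyers = 254064

Set Qd = Qs: 583.4 - 0.1P = 156.8 + 0.8P, so 426.6 = 0.9P and P* = 474.
Plugging P* into demand: Q* = 583.4 - 0.1(474) = 536.
Total spending by buyers = P* × Q* = 474 × 536 = 254064.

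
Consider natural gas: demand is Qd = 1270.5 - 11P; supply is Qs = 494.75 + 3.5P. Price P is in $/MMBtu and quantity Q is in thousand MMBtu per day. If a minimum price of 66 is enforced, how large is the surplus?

With P fixed at 66, quantity demanded is 544.5 and quantity supplied is 725.75.
Surplus = Qs - Qd = 725.75 - 544.5 = 181.25.

Surplus = 181.25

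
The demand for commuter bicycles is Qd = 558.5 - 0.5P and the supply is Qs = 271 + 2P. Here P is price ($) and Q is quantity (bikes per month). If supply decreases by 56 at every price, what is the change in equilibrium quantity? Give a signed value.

At equilibrium Qd = Qs, so 558.5 - 0.5P = 271 + 2P; collecting terms, 287.5 = 2.5P and P* = 115.
Plugging P* into demand: Q* = 558.5 - 0.5(115) = 501.
After the shift, supply is Qs = 215 + 2P.
Re-solving, 2.5P = 343.5 gives P = 137.4 and Q = 489.8.
ΔQ = 489.8 - 501 = -11.2.

ΔQ = -11.2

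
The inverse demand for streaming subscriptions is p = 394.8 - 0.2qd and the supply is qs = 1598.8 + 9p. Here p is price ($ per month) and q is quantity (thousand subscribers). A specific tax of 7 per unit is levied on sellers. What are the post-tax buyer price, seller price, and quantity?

Inverting to quantity form: qd = 1974 - 5p.
The tax drives a wedge p_b - p_s = 7. Substituting p_s = p_b - 7 into supply: qs = 1535.8 + 9p_b.
Set qd = qs: 1974 - 5p_b = 1535.8 + 9p_b, so 438.2 = 14p_b and p_b = 31.3.
Then p_s = 31.3 - 7 = 24.3 and q = 1974 - 5(31.3) = 1817.5.

p_b = 31.3, p_s = 24.3, q = 1817.5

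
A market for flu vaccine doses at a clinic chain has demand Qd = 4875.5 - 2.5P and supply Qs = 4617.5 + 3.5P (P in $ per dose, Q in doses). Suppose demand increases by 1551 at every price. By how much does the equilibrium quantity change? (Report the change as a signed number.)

Equating demand and supply, 4875.5 - 2.5P = 4617.5 + 3.5P gives 6P = 258, so P* = 43.
Plugging P* into demand: Q* = 4875.5 - 2.5(43) = 4768.
After the shift, demand is Qd = 6426.5 - 2.5P.
New equilibrium: 1809 = 6P, so P = 301.5 and Q = 5672.75.
ΔQ = 5672.75 - 4768 = 904.75.

ΔQ = 904.75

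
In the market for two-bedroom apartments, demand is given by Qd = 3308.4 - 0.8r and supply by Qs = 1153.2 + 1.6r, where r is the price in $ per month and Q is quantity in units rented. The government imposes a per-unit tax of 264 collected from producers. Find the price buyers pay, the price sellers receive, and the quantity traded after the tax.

r_b = 1074, r_s = 810, Q = 2449.2

With a tax of 264 on producers, they supply based on the net price r_s = r_b - 264, so Qs = 730.8 + 1.6r_b.
Market clearing requires 3308.4 - 0.8r_b = 730.8 + 1.6r_b; hence 2577.6 = 2.4r_b and r_b = 1074.
Then r_s = 1074 - 264 = 810 and Q = 3308.4 - 0.8(1074) = 2449.2.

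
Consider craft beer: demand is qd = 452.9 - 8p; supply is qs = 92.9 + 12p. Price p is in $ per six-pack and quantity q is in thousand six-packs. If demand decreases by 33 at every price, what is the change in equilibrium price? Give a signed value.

Set qd = qs: 452.9 - 8p = 92.9 + 12p, so 360 = 20p and p* = 18.
Plugging p* into demand: q* = 452.9 - 8(18) = 308.9.
After the shift, demand is qd = 419.9 - 8p.
Re-solving, 20p = 327 gives p = 16.35 and q = 289.1.
Δp = 16.35 - 18 = -1.65.

Δp = -1.65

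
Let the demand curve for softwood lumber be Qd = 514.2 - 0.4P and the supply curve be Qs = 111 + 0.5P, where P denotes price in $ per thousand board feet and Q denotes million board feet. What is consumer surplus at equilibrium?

Consumer surplus = 140281.25

Set Qd = Qs: 514.2 - 0.4P = 111 + 0.5P, so 403.2 = 0.9P and P* = 448.
Substitute back: Q* = 514.2 - 0.4(448) = 335.
Demand choke price (Qd = 0): P = 514.2/0.4 = 1285.5. Consumer surplus = ½ × (1285.5 - 448) × 335 = 140281.25.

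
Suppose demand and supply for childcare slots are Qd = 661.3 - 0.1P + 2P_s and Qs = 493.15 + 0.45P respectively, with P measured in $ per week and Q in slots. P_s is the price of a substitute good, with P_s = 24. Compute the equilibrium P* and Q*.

P* = 393, Q* = 670

With P_s = 24, demand is Qd = 709.3 - 0.1P.
Set Qd = Qs: 709.3 - 0.1P = 493.15 + 0.45P, so 216.15 = 0.55P and P* = 393.
Substitute back: Q* = 709.3 - 0.1(393) = 670.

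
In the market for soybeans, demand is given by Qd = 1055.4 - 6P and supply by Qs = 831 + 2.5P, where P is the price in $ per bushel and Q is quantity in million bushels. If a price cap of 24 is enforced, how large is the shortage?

Shortage = 20.4

At P = 24: Qd = 911.4 and Qs = 891.
Shortage = Qd - Qs = 911.4 - 891 = 20.4.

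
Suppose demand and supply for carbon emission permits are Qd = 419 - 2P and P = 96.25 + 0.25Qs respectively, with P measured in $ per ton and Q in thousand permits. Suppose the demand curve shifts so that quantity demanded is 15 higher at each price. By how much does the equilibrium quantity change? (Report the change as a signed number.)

ΔQ = 10

In direct form, Qs = -385 + 4P.
Set Qd = Qs: 419 - 2P = -385 + 4P, so 804 = 6P and P* = 134.
Substitute back: Q* = 419 - 2(134) = 151.
After the shift, demand is Qd = 434 - 2P.
Re-solving, 6P = 819 gives P = 136.5 and Q = 161.
ΔQ = 161 - 151 = 10.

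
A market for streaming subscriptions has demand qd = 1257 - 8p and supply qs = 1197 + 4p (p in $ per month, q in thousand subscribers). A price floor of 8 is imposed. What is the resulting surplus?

Surplus = 36

With p fixed at 8, quantity demanded is 1193 and quantity supplied is 1229.
Surplus = qs - qd = 1229 - 1193 = 36.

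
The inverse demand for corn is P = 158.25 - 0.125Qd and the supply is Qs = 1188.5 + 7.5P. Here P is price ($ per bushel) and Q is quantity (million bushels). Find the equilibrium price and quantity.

P* = 5, Q* = 1226

In direct form, Qd = 1266 - 8P.
The market clears where 1266 - 8P = 1188.5 + 7.5P. Rearranging, 15.5P = 77.5, hence P* = 5.
Then Q* = 1266 - 8(5) = 1226.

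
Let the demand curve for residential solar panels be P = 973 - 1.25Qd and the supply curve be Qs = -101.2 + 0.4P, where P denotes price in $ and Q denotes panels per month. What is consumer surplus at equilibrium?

Consumer surplus = 23040

In direct form, Qd = 778.4 - 0.8P.
Set Qd = Qs: 778.4 - 0.8P = -101.2 + 0.4P, so 879.6 = 1.2P and P* = 733.
Then Q* = 778.4 - 0.8(733) = 192.
Demand choke price (Qd = 0): P = 778.4/0.8 = 973. Consumer surplus = ½ × (973 - 733) × 192 = 23040.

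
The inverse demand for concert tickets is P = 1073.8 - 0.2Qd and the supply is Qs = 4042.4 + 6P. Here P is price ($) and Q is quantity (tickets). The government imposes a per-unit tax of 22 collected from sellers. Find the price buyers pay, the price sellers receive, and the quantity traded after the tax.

Inverting to quantity form: Qd = 5369 - 5P.
Sellers keep P_s = P_b - 22 per unit, so supply in terms of the buyer price is Qs = 3910.4 + 6P_b.
Set Qd = Qs: 5369 - 5P_b = 3910.4 + 6P_b, so 1458.6 = 11P_b and P_b = 132.6.
So P_s = 110.6 and the quantity traded is Q = 5369 - 5(132.6) = 4706.

P_b = 132.6, P_s = 110.6, Q = 4706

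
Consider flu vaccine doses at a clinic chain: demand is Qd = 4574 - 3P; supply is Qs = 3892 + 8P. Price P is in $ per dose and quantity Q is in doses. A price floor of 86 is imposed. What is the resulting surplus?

Surplus = 264

With P fixed at 86, quantity demanded is 4316 and quantity supplied is 4580.
Surplus = Qs - Qd = 4580 - 4316 = 264.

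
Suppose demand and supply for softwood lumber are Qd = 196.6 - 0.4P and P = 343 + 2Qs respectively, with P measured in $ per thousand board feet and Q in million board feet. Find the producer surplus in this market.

Producer surplus = 1089

In direct form, Qs = -171.5 + 0.5P.
At equilibrium Qd = Qs, so 196.6 - 0.4P = -171.5 + 0.5P; collecting terms, 368.1 = 0.9P and P* = 409.
From the demand curve, Q* = 196.6 - 0.4(409) = 33.
Supply choke price (Qs = 0): P = 343. Producer surplus = ½ × (409 - 343) × 33 = 1089.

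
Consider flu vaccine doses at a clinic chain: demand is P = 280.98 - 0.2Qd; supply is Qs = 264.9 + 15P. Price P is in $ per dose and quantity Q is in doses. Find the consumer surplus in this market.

Solving each curve for Q: Qd = 1404.9 - 5P.
At equilibrium Qd = Qs, so 1404.9 - 5P = 264.9 + 15P; collecting terms, 1140 = 20P and P* = 57.
Then Q* = 1404.9 - 5(57) = 1119.9.
Demand choke price (Qd = 0): P = 1404.9/5 = 280.98. Consumer surplus = ½ × (280.98 - 57) × 1119.9 = 125417.601.

Consumer surplus = 125417.601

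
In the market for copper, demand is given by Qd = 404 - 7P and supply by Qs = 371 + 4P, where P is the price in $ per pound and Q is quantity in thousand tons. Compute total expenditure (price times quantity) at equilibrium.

Total expenditure = 1149

Set Qd = Qs: 404 - 7P = 371 + 4P, so 33 = 11P and P* = 3.
From the demand curve, Q* = 404 - 7(3) = 383.
Total expenditure = P* × Q* = 3 × 383 = 1149.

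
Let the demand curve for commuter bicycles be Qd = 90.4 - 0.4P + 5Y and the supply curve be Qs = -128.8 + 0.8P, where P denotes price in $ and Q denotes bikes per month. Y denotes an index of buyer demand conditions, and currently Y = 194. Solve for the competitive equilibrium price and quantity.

P* = 991, Q* = 664

With Y = 194, demand is Qd = 1060.4 - 0.4P.
Equating demand and supply, 1060.4 - 0.4P = -128.8 + 0.8P gives 1.2P = 1189.2, so P* = 991.
From the demand curve, Q* = 1060.4 - 0.4(991) = 664.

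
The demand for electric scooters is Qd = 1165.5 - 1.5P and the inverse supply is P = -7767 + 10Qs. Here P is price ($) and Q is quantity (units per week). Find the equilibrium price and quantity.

P* = 243, Q* = 801

Inverting to quantity form: Qs = 776.7 + 0.1P.
Set Qd = Qs: 1165.5 - 1.5P = 776.7 + 0.1P, so 388.8 = 1.6P and P* = 243.
Substitute back: Q* = 1165.5 - 1.5(243) = 801.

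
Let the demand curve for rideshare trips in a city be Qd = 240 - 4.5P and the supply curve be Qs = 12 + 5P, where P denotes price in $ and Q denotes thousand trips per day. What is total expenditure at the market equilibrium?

The market clears where 240 - 4.5P = 12 + 5P. Rearranging, 9.5P = 228, hence P* = 24.
From the demand curve, Q* = 240 - 4.5(24) = 132.
Total expenditure = P* × Q* = 24 × 132 = 3168.

Total expenditure = 3168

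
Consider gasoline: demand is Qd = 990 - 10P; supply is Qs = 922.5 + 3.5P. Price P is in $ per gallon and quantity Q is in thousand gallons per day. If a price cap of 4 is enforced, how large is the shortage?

Evaluating both curves at the ceiling price 4 gives Qd = 950, Qs = 936.5.
Shortage = Qd - Qs = 950 - 936.5 = 13.5.

Shortage = 13.5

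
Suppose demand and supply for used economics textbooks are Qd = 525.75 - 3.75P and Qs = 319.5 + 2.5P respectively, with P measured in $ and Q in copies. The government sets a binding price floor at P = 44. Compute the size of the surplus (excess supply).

Evaluating both curves at the floor price 44 gives Qd = 360.75, Qs = 429.5.
Surplus = Qs - Qd = 429.5 - 360.75 = 68.75.

Surplus = 68.75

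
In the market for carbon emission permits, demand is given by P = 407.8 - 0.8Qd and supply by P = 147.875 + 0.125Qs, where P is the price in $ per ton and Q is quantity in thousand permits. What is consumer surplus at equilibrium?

Consumer surplus = 31584.4

Solving each curve for Q: Qd = 509.75 - 1.25P and Qs = -1183 + 8P.
Equating demand and supply, 509.75 - 1.25P = -1183 + 8P gives 9.25P = 1692.75, so P* = 183.
From the demand curve, Q* = 509.75 - 1.25(183) = 281.
Demand choke price (Qd = 0): P = 509.75/1.25 = 407.8. Consumer surplus = ½ × (407.8 - 183) × 281 = 31584.4.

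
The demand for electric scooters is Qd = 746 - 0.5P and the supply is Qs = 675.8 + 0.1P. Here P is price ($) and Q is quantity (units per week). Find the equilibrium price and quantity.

P* = 117, Q* = 687.5

At equilibrium Qd = Qs, so 746 - 0.5P = 675.8 + 0.1P; collecting terms, 70.2 = 0.6P and P* = 117.
From the demand curve, Q* = 746 - 0.5(117) = 687.5.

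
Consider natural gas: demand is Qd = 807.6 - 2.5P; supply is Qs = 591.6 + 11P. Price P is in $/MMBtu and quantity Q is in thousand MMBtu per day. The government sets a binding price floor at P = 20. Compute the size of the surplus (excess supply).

Surplus = 54

At P = 20: Qd = 757.6 and Qs = 811.6.
Surplus = Qs - Qd = 811.6 - 757.6 = 54.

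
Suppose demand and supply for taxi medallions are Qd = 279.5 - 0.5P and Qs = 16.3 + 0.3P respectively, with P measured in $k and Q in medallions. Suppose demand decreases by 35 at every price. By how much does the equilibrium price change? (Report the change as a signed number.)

ΔP = -43.75

At equilibrium Qd = Qs, so 279.5 - 0.5P = 16.3 + 0.3P; collecting terms, 263.2 = 0.8P and P* = 329.
Then Q* = 279.5 - 0.5(329) = 115.
After the shift, demand is Qd = 244.5 - 0.5P.
The new intersection has 228.2 = 0.8P, i.e. P = 285.25, Q = 101.875.
ΔP = 285.25 - 329 = -43.75.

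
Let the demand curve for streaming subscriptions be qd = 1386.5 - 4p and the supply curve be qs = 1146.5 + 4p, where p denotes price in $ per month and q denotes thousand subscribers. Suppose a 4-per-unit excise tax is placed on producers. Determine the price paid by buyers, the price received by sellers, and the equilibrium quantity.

p_b = 32, p_s = 28, q = 1258.5

With a tax of 4 on producers, they supply based on the net price p_s = p_b - 4, so qs = 1130.5 + 4p_b.
Set qd = qs: 1386.5 - 4p_b = 1130.5 + 4p_b, so 256 = 8p_b and p_b = 32.
So p_s = 28 and the quantity traded is q = 1386.5 - 4(32) = 1258.5.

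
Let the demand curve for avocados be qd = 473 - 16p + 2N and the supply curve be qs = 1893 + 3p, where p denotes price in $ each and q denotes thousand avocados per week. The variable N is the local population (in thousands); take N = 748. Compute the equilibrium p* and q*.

p* = 4, q* = 1905

With N = 748, demand is qd = 1969 - 16p.
Equating demand and supply, 1969 - 16p = 1893 + 3p gives 19p = 76, so p* = 4.
Substitute back: q* = 1969 - 16(4) = 1905.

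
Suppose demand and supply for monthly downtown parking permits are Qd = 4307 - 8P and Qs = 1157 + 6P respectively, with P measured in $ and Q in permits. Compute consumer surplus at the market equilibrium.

Consumer surplus = 392815.5625

The market clears where 4307 - 8P = 1157 + 6P. Rearranging, 14P = 3150, hence P* = 225.
Then Q* = 4307 - 8(225) = 2507.
Demand choke price (Qd = 0): P = 4307/8 = 538.375. Consumer surplus = ½ × (538.375 - 225) × 2507 = 392815.5625.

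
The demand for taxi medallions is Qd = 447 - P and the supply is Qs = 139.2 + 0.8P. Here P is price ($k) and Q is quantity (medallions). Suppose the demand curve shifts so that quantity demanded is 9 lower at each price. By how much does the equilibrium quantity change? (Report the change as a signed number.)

The market clears where 447 - P = 139.2 + 0.8P. Rearranging, 1.8P = 307.8, hence P* = 171.
Plugging P* into demand: Q* = 447 - 171 = 276.
After the shift, demand is Qd = 438 - P.
Re-solving, 1.8P = 298.8 gives P = 166 and Q = 272.
ΔQ = 272 - 276 = -4.

ΔQ = -4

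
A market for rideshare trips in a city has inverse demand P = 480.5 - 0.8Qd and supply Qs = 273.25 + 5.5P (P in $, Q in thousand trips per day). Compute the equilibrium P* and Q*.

Rewriting in direct form: Qd = 600.625 - 1.25P.
Set Qd = Qs: 600.625 - 1.25P = 273.25 + 5.5P, so 327.375 = 6.75P and P* = 48.5.
Then Q* = 600.625 - 1.25(48.5) = 540.

P* = 48.5, Q* = 540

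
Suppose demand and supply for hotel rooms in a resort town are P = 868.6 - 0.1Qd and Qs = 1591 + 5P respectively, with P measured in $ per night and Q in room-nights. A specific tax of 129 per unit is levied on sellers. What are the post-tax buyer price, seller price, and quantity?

P_b = 516, P_s = 387, Q = 3526

In direct form, Qd = 8686 - 10P.
With a tax of 129 on sellers, they supply based on the net price P_s = P_b - 129, so Qs = 946 + 5P_b.
Market clearing requires 8686 - 10P_b = 946 + 5P_b; hence 7740 = 15P_b and P_b = 516.
Then P_s = 516 - 129 = 387 and Q = 8686 - 10(516) = 3526.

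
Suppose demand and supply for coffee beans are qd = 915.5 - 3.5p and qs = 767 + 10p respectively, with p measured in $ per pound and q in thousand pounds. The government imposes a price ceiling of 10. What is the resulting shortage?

Shortage = 13.5

With p fixed at 10, quantity demanded is 880.5 and quantity supplied is 867.
Shortage = qd - qs = 880.5 - 867 = 13.5.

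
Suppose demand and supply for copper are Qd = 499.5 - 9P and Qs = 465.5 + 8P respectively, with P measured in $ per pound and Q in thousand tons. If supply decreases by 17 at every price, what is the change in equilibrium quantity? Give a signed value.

ΔQ = -9

At equilibrium Qd = Qs, so 499.5 - 9P = 465.5 + 8P; collecting terms, 34 = 17P and P* = 2.
Then Q* = 499.5 - 9(2) = 481.5.
After the shift, supply is Qs = 448.5 + 8P.
The new intersection has 51 = 17P, i.e. P = 3, Q = 472.5.
ΔQ = 472.5 - 481.5 = -9.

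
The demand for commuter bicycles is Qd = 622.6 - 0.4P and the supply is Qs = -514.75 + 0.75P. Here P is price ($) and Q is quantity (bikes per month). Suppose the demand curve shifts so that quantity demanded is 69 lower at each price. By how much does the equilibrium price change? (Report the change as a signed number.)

Equating demand and supply, 622.6 - 0.4P = -514.75 + 0.75P gives 1.15P = 1137.35, so P* = 989.
From the demand curve, Q* = 622.6 - 0.4(989) = 227.
After the shift, demand is Qd = 553.6 - 0.4P.
Re-solving, 1.15P = 1068.35 gives P = 929 and Q = 182.
ΔP = 929 - 989 = -60.

ΔP = -60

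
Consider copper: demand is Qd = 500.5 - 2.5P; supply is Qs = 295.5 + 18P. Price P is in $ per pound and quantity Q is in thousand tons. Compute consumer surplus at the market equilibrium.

Equating demand and supply, 500.5 - 2.5P = 295.5 + 18P gives 20.5P = 205, so P* = 10.
Then Q* = 500.5 - 2.5(10) = 475.5.
Demand choke price (Qd = 0): P = 500.5/2.5 = 200.2. Consumer surplus = ½ × (200.2 - 10) × 475.5 = 45220.05.

Consumer surplus = 45220.05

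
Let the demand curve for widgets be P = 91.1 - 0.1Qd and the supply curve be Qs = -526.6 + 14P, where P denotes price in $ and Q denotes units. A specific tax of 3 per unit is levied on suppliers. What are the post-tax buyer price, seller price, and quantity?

P_b = 61.65, P_s = 58.65, Q = 294.5

Rewriting in direct form: Qd = 911 - 10P.
Suppliers keep P_s = P_b - 3 per unit, so supply in terms of the buyer price is Qs = -568.6 + 14P_b.
Set Qd = Qs: 911 - 10P_b = -568.6 + 14P_b, so 1479.6 = 24P_b and P_b = 61.65.
Then P_s = 61.65 - 3 = 58.65 and Q = 911 - 10(61.65) = 294.5.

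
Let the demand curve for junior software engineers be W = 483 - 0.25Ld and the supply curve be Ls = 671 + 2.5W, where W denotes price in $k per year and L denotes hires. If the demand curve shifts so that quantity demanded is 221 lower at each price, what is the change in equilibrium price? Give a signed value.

ΔW = -34

Inverting to quantity form: Ld = 1932 - 4W.
Equating demand and supply, 1932 - 4W = 671 + 2.5W gives 6.5W = 1261, so W* = 194.
Plugging W* into demand: L* = 1932 - 4(194) = 1156.
After the shift, demand is Ld = 1711 - 4W.
The new intersection has 1040 = 6.5W, i.e. W = 160, L = 1071.
ΔW = 160 - 194 = -34.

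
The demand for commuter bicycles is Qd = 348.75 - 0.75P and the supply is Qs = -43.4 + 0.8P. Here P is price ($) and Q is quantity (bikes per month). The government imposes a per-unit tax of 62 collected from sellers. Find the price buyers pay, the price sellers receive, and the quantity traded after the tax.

With a tax of 62 on sellers, they supply based on the net price P_s = P_b - 62, so Qs = -93 + 0.8P_b.
Set Qd = Qs: 348.75 - 0.75P_b = -93 + 0.8P_b, so 441.75 = 1.55P_b and P_b = 285.
So P_s = 223 and the quantity traded is Q = 348.75 - 0.75(285) = 135.

P_b = 285, P_s = 223, Q = 135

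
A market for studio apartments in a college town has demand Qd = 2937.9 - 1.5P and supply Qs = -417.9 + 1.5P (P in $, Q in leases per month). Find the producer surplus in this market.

Producer surplus = 529200

The market clears where 2937.9 - 1.5P = -417.9 + 1.5P. Rearranging, 3P = 3355.8, hence P* = 1118.6.
Substitute back: Q* = 2937.9 - 1.5(1118.6) = 1260.
Supply choke price (Qs = 0): P = 278.6. Producer surplus = ½ × (1118.6 - 278.6) × 1260 = 529200.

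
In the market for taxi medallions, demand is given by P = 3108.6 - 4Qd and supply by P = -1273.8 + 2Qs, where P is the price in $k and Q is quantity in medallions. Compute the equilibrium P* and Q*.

In direct form, Qd = 777.15 - 0.25P and Qs = 636.9 + 0.5P.
The market clears where 777.15 - 0.25P = 636.9 + 0.5P. Rearranging, 0.75P = 140.25, hence P* = 187.
From the demand curve, Q* = 777.15 - 0.25(187) = 730.4.

P* = 187, Q* = 730.4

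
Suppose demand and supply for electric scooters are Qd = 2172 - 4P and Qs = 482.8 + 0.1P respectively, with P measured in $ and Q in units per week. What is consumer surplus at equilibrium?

Set Qd = Qs: 2172 - 4P = 482.8 + 0.1P, so 1689.2 = 4.1P and P* = 412.
Substitute back: Q* = 2172 - 4(412) = 524.
Demand choke price (Qd = 0): P = 2172/4 = 543. Consumer surplus = ½ × (543 - 412) × 524 = 34322.

Consumer surplus = 34322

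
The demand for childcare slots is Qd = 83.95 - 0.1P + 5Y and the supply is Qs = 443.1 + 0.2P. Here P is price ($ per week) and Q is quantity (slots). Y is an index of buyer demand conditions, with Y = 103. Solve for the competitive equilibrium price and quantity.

P* = 519.5, Q* = 547

With Y = 103, demand is Qd = 598.95 - 0.1P.
At equilibrium Qd = Qs, so 598.95 - 0.1P = 443.1 + 0.2P; collecting terms, 155.85 = 0.3P and P* = 519.5.
From the demand curve, Q* = 598.95 - 0.1(519.5) = 547.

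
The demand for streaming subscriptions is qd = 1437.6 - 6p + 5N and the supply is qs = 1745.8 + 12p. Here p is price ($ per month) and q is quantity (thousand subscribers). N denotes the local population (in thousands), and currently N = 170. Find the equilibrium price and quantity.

With N = 170, demand is qd = 2287.6 - 6p.
Set qd = qs: 2287.6 - 6p = 1745.8 + 12p, so 541.8 = 18p and p* = 30.1.
Substitute back: q* = 2287.6 - 6(30.1) = 2107.

p* = 30.1, q* = 2107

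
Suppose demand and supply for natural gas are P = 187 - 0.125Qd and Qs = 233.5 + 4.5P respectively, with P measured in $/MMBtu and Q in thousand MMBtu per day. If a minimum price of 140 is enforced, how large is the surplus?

Rewriting in direct form: Qd = 1496 - 8P.
At P = 140: Qd = 376 and Qs = 863.5.
Surplus = Qs - Qd = 863.5 - 376 = 487.5.

Surplus = 487.5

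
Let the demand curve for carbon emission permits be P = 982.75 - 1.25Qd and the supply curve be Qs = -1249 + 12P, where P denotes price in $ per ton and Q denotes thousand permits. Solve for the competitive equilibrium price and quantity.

P* = 159, Q* = 659

Rewriting in direct form: Qd = 786.2 - 0.8P.
At equilibrium Qd = Qs, so 786.2 - 0.8P = -1249 + 12P; collecting terms, 2035.2 = 12.8P and P* = 159.
Plugging P* into demand: Q* = 786.2 - 0.8(159) = 659.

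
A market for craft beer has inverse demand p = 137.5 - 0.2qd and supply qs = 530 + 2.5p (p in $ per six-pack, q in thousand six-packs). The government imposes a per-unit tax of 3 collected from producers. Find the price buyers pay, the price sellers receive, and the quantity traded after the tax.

p_b = 22, p_s = 19, q = 577.5

Inverting to quantity form: qd = 687.5 - 5p.
With a tax of 3 on producers, they supply based on the net price p_s = p_b - 3, so qs = 522.5 + 2.5p_b.
Set qd = qs: 687.5 - 5p_b = 522.5 + 2.5p_b, so 165 = 7.5p_b and p_b = 22.
Then p_s = 22 - 3 = 19 and q = 687.5 - 5(22) = 577.5.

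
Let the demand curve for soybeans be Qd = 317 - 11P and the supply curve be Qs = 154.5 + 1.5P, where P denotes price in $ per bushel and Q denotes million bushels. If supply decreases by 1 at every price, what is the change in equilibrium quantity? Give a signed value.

ΔQ = -0.88

At equilibrium Qd = Qs, so 317 - 11P = 154.5 + 1.5P; collecting terms, 162.5 = 12.5P and P* = 13.
Substitute back: Q* = 317 - 11(13) = 174.
After the shift, supply is Qs = 153.5 + 1.5P.
The new intersection has 163.5 = 12.5P, i.e. P = 13.08, Q = 173.12.
ΔQ = 173.12 - 174 = -0.88.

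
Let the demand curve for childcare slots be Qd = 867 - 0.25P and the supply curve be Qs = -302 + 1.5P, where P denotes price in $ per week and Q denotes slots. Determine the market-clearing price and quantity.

P* = 668, Q* = 700

The market clears where 867 - 0.25P = -302 + 1.5P. Rearranging, 1.75P = 1169, hence P* = 668.
From the demand curve, Q* = 867 - 0.25(668) = 700.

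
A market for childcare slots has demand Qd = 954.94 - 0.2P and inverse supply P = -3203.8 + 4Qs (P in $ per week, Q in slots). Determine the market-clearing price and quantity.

P* = 342.2, Q* = 886.5

In direct form, Qs = 800.95 + 0.25P.
Set Qd = Qs: 954.94 - 0.2P = 800.95 + 0.25P, so 153.99 = 0.45P and P* = 342.2.
From the demand curve, Q* = 954.94 - 0.2(342.2) = 886.5.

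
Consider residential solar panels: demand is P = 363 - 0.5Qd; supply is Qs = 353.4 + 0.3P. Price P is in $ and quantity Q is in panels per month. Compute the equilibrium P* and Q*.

Rewriting in direct form: Qd = 726 - 2P.
At equilibrium Qd = Qs, so 726 - 2P = 353.4 + 0.3P; collecting terms, 372.6 = 2.3P and P* = 162.
Then Q* = 726 - 2(162) = 402.

P* = 162, Q* = 402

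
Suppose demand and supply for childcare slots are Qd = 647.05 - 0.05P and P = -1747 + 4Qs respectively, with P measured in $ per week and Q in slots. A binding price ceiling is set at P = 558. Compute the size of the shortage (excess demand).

Shortage = 42.9

Rewriting in direct form: Qs = 436.75 + 0.25P.
With P fixed at 558, quantity demanded is 619.15 and quantity supplied is 576.25.
Shortage = Qd - Qs = 619.15 - 576.25 = 42.9.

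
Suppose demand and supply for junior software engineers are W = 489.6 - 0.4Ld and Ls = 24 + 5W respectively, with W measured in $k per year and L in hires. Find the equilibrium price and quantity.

W* = 160, L* = 824

In direct form, Ld = 1224 - 2.5W.
The market clears where 1224 - 2.5W = 24 + 5W. Rearranging, 7.5W = 1200, hence W* = 160.
From the demand curve, L* = 1224 - 2.5(160) = 824.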